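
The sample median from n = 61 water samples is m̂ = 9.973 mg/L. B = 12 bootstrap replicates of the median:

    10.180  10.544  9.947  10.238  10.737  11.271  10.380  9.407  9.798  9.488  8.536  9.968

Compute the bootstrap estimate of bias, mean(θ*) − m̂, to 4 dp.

bias = +0.0682

mean(θ*) = (10.180 + 10.544 + 9.947 + 10.238 + 10.737 + 11.271 + 10.380 + 9.407 + 9.798 + 9.488 + 8.536 + 9.968) / 12 = 10.04117
bias = 10.04117 − 9.973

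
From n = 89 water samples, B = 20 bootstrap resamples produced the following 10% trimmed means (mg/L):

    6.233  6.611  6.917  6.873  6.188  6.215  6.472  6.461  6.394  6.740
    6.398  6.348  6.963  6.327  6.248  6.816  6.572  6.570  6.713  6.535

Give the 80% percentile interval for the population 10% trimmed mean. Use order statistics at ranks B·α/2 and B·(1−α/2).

Sorted replicates: 6.188, 6.215, 6.233, 6.248, 6.327, 6.348, 6.394, 6.398, 6.461, 6.472, 6.535, 6.570, 6.572, 6.611, 6.713, 6.740, 6.816, 6.873, 6.917, 6.963
α = 0.20; lower rank = 20 × 0.100 = 2; upper rank = 20 × 0.900 = 18.
The 2nd smallest replicate is 6.215; the 18th is 6.873.

(6.215, 6.873)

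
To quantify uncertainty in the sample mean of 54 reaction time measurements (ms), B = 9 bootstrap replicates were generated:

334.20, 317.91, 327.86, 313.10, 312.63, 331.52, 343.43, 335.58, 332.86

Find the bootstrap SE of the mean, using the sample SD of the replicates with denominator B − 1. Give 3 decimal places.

SE* = 10.777

Bootstrap SE is the standard deviation of the 9 replicate means.
Mean of replicates: (334.20 + 317.91 + 327.86 + 313.10 + 312.63 + 331.52 + 343.43 + 335.58 + 332.86) / 9 = 2949.0900 / 9 = 327.6767
Sum of squared deviations: (+6.5233)² + (−9.7667)² + (+0.1833)² + (−14.5767)² + (−15.0467)² + (+3.8433)² + (+15.7533)² + (+7.9033)² + (+5.1833)² = 929.1250
Variance = 929.1250 / 8 = 116.1406
SE* = √116.1406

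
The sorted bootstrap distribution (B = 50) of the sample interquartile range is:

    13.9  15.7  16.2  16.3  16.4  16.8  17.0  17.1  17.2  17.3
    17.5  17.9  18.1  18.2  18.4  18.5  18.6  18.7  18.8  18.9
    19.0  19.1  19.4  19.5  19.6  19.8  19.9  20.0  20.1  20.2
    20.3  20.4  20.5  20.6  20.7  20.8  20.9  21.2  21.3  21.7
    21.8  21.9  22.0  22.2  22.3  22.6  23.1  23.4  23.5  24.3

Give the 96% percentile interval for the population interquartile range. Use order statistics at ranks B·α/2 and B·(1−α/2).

(13.9, 23.5)

α = 0.04; lower rank = 50 × 0.020 = 1; upper rank = 50 × 0.980 = 49.
The 1st smallest replicate is 13.9; the 49th is 23.5.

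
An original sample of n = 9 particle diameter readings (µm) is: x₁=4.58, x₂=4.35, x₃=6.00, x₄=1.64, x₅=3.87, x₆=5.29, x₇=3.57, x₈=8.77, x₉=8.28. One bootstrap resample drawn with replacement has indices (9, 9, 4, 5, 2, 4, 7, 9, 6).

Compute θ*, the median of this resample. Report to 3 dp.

θ* = 4.350

Resample values: 8.28, 8.28, 1.64, 3.87, 4.35, 1.64, 3.57, 8.28, 5.29.
Sorted: 1.64, 1.64, 3.57, 3.87, 4.35, 5.29, 8.28, 8.28, 8.28
Median = middle value = 4.350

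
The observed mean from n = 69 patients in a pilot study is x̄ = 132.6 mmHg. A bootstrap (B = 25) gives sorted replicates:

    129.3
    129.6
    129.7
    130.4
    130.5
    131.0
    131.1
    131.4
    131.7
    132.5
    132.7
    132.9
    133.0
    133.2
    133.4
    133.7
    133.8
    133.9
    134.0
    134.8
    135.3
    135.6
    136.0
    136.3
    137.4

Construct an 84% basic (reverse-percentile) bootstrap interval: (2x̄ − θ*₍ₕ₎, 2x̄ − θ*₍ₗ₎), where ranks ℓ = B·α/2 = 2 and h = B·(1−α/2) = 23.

Percentile endpoints at ranks 2 and 23: θ*₍2₎ = 129.6, θ*₍23₎ = 136.0.
Basic interval reflects these around x̄:
  lower = 2 × 132.6 − 136.0 = 129.2
  upper = 2 × 132.6 − 129.6 = 135.6

(129.2, 135.6)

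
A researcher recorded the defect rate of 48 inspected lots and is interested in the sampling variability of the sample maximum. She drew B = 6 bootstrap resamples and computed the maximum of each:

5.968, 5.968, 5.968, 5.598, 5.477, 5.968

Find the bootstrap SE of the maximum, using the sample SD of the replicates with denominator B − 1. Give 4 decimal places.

Bootstrap SE is the standard deviation of the 6 replicate maximums.
Mean of replicates: (5.968 + 5.968 + 5.968 + 5.598 + 5.477 + 5.968) / 6 = 34.94700 / 6 = 5.82450
Sum of squared deviations: (+0.14350)² + (+0.14350)² + (+0.14350)² + (−0.22650)² + (−0.34750)² + (+0.14350)² = 0.25443
Variance = 0.25443 / 5 = 0.05089
SE* = √0.05089

SE* = 0.2256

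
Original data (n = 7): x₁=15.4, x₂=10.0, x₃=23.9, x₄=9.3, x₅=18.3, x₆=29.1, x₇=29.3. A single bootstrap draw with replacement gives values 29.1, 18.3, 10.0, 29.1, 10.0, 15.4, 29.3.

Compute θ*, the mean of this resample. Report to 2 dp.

Mean = (29.1 + 18.3 + 10.0 + 29.1 + 10.0 + 15.4 + 29.3) / 7 = 141.20 / 7 = 20.17

θ* = 20.17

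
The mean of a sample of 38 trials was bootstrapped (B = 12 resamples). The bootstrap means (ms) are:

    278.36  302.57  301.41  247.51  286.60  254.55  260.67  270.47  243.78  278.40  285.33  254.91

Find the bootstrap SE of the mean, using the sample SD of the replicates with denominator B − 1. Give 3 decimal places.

SE* = 19.989

Bootstrap SE is the standard deviation of the 12 replicate means.
Mean of replicates: (278.36 + 302.57 + 301.41 + 247.51 + 286.60 + 254.55 + 260.67 + 270.47 + 243.78 + 278.40 + 285.33 + 254.91) / 12 = 3264.5600 / 12 = 272.0467
Sum of squared deviations: (+6.3133)² + (+30.5233)² + (+29.3633)² + (−24.5367)² + (+14.5533)² + (−17.4967)² + (−11.3767)² + (−1.5767)² + (−28.2667)² + (+6.3533)² + (+13.2833)² + (−17.1367)² = 4395.1143
Variance = 4395.1143 / 11 = 399.5558
SE* = √399.5558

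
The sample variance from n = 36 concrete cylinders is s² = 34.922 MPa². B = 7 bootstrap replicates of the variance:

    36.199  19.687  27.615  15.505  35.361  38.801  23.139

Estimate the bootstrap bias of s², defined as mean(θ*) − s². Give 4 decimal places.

bias = −6.8781

mean(θ*) = (36.199 + 19.687 + 27.615 + 15.505 + 35.361 + 38.801 + 23.139) / 7 = 28.04386
bias = 28.04386 − 34.922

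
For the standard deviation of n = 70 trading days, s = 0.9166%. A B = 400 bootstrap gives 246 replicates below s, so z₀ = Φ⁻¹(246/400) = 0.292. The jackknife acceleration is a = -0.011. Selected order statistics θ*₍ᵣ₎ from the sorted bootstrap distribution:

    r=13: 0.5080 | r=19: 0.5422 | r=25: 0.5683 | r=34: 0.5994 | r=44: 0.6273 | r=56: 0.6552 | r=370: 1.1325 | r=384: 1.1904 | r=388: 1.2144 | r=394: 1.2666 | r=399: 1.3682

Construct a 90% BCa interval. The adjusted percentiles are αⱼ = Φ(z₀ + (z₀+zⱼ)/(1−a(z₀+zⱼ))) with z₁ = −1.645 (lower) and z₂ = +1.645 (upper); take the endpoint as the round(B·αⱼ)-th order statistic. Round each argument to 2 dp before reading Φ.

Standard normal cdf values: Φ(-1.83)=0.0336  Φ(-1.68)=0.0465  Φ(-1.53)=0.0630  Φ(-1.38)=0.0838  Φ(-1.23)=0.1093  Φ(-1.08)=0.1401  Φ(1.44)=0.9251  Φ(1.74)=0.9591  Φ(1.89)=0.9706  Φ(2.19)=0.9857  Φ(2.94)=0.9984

(0.6552, 1.2666)

Lower: z₀ + z₁ = 0.292 + (-1.645) = -1.353; 1 − a(z₀+z₁) = 1 − (-0.011)(-1.353) = 0.9851; argument = 0.292 + (-1.353)/0.9851 = -1.0814 → -1.08.
α₁ = Φ(-1.08) = 0.1401; rank = round(400 × 0.1401) = 56; θ*₍56₎ = 0.6552.
Upper: z₀ + z₂ = 1.937; 1 − a(z₀+z₂) = 1.0213; argument = 2.1886 → 2.19; α₂ = 0.9857; rank = 394; θ*₍394₎ = 1.2666.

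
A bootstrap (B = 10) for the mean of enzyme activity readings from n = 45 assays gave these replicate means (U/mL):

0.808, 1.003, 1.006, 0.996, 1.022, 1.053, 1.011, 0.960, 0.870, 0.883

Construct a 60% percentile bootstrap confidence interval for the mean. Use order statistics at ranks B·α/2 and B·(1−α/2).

(0.870, 1.011)

Sorted replicates: 0.808, 0.870, 0.883, 0.960, 0.996, 1.003, 1.006, 1.011, 1.022, 1.053
α = 0.40; lower rank = 10 × 0.200 = 2; upper rank = 10 × 0.800 = 8.
The 2nd smallest replicate is 0.870; the 8th is 1.011.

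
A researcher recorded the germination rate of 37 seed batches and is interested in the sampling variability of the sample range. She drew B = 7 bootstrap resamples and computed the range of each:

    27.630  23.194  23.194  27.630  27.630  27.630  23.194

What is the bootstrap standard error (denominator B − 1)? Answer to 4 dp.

SE* = 2.3711

Bootstrap SE is the standard deviation of the 7 replicate ranges.
Mean of replicates: (27.630 + 23.194 + 23.194 + 27.630 + 27.630 + 27.630 + 23.194) / 7 = 180.10200 / 7 = 25.72886
Sum of squared deviations: (+1.90114)² + (−2.53486)² + (−2.53486)² + (+1.90114)² + (+1.90114)² + (+1.90114)² + (−2.53486)² = 33.73388
Variance = 33.73388 / 6 = 5.62231
SE* = √5.62231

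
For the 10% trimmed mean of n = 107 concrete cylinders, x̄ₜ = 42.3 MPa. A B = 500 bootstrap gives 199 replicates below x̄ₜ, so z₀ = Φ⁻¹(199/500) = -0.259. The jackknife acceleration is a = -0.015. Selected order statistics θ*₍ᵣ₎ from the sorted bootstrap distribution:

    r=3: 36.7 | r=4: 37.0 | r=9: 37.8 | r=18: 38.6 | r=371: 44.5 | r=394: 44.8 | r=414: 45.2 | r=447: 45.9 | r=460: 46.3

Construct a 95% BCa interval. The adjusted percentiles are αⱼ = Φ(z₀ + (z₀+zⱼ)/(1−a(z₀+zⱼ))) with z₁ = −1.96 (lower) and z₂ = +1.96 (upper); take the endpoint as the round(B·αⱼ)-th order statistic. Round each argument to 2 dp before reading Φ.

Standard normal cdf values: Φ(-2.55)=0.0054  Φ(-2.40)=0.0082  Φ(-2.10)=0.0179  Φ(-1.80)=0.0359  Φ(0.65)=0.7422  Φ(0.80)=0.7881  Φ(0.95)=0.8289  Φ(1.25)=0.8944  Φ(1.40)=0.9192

Lower: z₀ + z₁ = -0.259 + (-1.960) = -2.219; 1 − a(z₀+z₁) = 1 − (-0.015)(-2.219) = 0.9667; argument = -0.259 + (-2.219)/0.9667 = -2.5544 → -2.55.
α₁ = Φ(-2.55) = 0.0054; rank = round(500 × 0.0054) = 3; θ*₍3₎ = 36.7.
Upper: z₀ + z₂ = 1.701; 1 − a(z₀+z₂) = 1.0255; argument = 1.3997 → 1.40; α₂ = 0.9192; rank = 460; θ*₍460₎ = 46.3.

(36.7, 46.3)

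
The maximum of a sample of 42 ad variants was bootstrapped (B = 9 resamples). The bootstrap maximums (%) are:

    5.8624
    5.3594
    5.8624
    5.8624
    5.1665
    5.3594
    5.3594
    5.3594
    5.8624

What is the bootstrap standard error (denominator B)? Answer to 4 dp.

Bootstrap SE is the standard deviation of the 9 replicate maximums.
Mean of replicates: (5.8624 + 5.3594 + 5.8624 + 5.8624 + 5.1665 + 5.3594 + 5.3594 + 5.3594 + 5.8624) / 9 = 50.05370 / 9 = 5.56152
Sum of squared deviations: (+0.30088)² + (−0.20212)² + (+0.30088)² + (+0.30088)² + (−0.39502)² + (−0.20212)² + (−0.20212)² + (−0.20212)² + (+0.30088)² = 0.68157
Variance = 0.68157 / 9 = 0.07573
SE* = √0.07573

SE* = 0.2752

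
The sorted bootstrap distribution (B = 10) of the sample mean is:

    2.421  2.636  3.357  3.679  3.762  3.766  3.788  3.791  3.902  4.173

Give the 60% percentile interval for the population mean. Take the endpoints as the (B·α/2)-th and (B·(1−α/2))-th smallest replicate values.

(2.636, 3.791)

α = 0.40; lower rank = 10 × 0.200 = 2; upper rank = 10 × 0.800 = 8.
The 2nd smallest replicate is 2.636; the 8th is 3.791.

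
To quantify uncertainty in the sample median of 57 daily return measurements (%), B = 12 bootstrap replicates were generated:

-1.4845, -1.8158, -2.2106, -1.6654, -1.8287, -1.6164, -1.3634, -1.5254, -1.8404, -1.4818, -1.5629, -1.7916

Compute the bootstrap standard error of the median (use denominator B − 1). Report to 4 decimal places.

SE* = 0.2296

Bootstrap SE is the standard deviation of the 12 replicate medians.
Mean of replicates: ((-1.4845) + (-1.8158) + (-2.2106) + (-1.6654) + (-1.8287) + (-1.6164) + (-1.3634) + (-1.5254) + (-1.8404) + (-1.4818) + (-1.5629) + (-1.7916)) / 12 = -20.18690 / 12 = -1.68224
Sum of squared deviations: (+0.19774)² + (−0.13356)² + (−0.52836)² + (+0.01684)² + (−0.14646)² + (+0.06584)² + (+0.31884)² + (+0.15684)² + (−0.15816)² + (+0.20044)² + (+0.11934)² + (−0.10936)² = 0.57982
Variance = 0.57982 / 11 = 0.05271
SE* = √0.05271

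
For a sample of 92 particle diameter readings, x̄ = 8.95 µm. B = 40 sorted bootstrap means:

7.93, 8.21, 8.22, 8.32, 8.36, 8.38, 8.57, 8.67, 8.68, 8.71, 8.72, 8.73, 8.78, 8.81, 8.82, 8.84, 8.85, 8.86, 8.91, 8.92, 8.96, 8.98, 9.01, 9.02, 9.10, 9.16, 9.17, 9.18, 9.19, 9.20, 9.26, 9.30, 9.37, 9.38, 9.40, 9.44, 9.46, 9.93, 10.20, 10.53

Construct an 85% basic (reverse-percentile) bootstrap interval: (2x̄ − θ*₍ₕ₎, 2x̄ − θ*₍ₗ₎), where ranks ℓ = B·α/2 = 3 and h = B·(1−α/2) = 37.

(8.44, 9.68)

Percentile endpoints at ranks 3 and 37: θ*₍3₎ = 8.22, θ*₍37₎ = 9.46.
Basic interval reflects these around x̄:
  lower = 2 × 8.95 − 9.46 = 8.44
  upper = 2 × 8.95 − 8.22 = 9.68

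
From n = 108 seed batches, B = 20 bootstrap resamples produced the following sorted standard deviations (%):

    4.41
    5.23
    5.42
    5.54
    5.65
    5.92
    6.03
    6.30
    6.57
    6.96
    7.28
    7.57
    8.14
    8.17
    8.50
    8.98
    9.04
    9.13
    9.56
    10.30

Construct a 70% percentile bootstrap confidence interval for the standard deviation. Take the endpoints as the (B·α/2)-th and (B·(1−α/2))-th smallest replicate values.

(5.42, 9.04)

α = 0.30; lower rank = 20 × 0.150 = 3; upper rank = 20 × 0.850 = 17.
The 3rd smallest replicate is 5.42; the 17th is 9.04.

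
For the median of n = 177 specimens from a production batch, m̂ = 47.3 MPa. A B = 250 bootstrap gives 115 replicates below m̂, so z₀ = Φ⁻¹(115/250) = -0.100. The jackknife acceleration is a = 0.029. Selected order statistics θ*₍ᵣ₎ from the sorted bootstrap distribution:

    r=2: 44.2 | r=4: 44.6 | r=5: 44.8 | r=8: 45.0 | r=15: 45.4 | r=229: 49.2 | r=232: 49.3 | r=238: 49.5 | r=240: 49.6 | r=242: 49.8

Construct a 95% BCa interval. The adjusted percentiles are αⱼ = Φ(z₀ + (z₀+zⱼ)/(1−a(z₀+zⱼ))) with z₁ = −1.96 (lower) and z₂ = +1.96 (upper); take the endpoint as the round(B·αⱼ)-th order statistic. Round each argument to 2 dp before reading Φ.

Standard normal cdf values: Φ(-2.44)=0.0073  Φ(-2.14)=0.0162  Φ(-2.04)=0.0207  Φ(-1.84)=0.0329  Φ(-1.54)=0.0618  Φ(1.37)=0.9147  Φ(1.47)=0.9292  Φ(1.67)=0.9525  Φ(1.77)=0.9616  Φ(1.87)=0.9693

Lower: z₀ + z₁ = -0.100 + (-1.960) = -2.060; 1 − a(z₀+z₁) = 1 − (0.029)(-2.060) = 1.0597; argument = -0.100 + (-2.060)/1.0597 = -2.0439 → -2.04.
α₁ = Φ(-2.04) = 0.0207; rank = round(250 × 0.0207) = 5; θ*₍5₎ = 44.8.
Upper: z₀ + z₂ = 1.860; 1 − a(z₀+z₂) = 0.9461; argument = 1.8660 → 1.87; α₂ = 0.9693; rank = 242; θ*₍242₎ = 49.8.

(44.8, 49.8)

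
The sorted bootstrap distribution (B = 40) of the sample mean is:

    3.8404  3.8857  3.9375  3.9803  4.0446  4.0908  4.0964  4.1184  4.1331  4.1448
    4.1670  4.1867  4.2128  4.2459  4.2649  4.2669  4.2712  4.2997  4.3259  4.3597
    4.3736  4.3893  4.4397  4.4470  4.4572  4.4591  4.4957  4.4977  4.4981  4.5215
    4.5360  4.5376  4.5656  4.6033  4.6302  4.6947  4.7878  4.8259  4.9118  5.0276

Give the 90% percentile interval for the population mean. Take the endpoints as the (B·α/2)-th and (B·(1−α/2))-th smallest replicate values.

α = 0.10; lower rank = 40 × 0.050 = 2; upper rank = 40 × 0.950 = 38.
The 2nd smallest replicate is 3.8857; the 38th is 4.8259.

(3.8857, 4.8259)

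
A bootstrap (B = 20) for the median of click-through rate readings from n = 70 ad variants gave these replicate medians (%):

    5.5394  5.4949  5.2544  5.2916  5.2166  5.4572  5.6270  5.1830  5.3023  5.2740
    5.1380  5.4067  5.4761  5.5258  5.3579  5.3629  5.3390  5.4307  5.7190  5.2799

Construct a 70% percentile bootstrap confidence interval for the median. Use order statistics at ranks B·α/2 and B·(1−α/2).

Sorted replicates: 5.1380, 5.1830, 5.2166, 5.2544, 5.2740, 5.2799, 5.2916, 5.3023, 5.3390, 5.3579, 5.3629, 5.4067, 5.4307, 5.4572, 5.4761, 5.4949, 5.5258, 5.5394, 5.6270, 5.7190
α = 0.30; lower rank = 20 × 0.150 = 3; upper rank = 20 × 0.850 = 17.
The 3rd smallest replicate is 5.2166; the 17th is 5.5258.

(5.2166, 5.5258)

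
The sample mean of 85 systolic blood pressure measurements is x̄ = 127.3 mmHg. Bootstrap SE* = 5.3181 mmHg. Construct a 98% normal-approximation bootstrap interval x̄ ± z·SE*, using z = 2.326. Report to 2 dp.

Margin = 2.326 × 5.3181 = 12.370
Interval: 127.3 ± 12.370

(114.93, 139.67)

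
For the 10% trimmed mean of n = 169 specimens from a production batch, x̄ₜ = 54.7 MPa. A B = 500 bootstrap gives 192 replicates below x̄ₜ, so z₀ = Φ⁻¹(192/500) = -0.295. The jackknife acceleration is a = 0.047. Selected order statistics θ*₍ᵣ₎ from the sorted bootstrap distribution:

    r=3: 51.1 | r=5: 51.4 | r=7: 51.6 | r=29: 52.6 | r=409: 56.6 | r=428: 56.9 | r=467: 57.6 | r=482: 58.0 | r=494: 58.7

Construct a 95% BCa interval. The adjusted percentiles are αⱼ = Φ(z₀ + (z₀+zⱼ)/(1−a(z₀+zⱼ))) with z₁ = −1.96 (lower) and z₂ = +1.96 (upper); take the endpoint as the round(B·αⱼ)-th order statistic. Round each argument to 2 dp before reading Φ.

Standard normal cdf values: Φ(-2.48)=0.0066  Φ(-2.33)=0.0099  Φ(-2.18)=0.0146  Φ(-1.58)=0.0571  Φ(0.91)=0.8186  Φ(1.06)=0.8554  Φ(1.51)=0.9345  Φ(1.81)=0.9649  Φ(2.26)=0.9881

(51.4, 57.6)

Lower: z₀ + z₁ = -0.295 + (-1.960) = -2.255; 1 − a(z₀+z₁) = 1 − (0.047)(-2.255) = 1.1060; argument = -0.295 + (-2.255)/1.1060 = -2.3339 → -2.33.
α₁ = Φ(-2.33) = 0.0099; rank = round(500 × 0.0099) = 5; θ*₍5₎ = 51.4.
Upper: z₀ + z₂ = 1.665; 1 − a(z₀+z₂) = 0.9217; argument = 1.5114 → 1.51; α₂ = 0.9345; rank = 467; θ*₍467₎ = 57.6.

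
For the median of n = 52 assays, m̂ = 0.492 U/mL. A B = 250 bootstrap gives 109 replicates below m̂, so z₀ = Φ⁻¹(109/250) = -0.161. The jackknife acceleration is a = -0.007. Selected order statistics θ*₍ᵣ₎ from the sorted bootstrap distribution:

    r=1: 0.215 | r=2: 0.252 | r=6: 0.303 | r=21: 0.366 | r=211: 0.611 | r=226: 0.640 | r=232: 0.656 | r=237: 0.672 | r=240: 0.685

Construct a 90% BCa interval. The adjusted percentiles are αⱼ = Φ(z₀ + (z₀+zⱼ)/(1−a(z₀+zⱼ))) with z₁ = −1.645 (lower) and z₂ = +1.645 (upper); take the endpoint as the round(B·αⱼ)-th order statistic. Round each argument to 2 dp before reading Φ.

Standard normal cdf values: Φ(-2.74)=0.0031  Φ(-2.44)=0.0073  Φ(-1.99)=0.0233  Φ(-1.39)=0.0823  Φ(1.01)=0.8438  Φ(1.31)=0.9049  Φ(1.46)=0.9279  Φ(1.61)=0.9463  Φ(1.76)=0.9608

(0.303, 0.640)

Lower: z₀ + z₁ = -0.161 + (-1.645) = -1.806; 1 − a(z₀+z₁) = 1 − (-0.007)(-1.806) = 0.9874; argument = -0.161 + (-1.806)/0.9874 = -1.9901 → -1.99.
α₁ = Φ(-1.99) = 0.0233; rank = round(250 × 0.0233) = 6; θ*₍6₎ = 0.303.
Upper: z₀ + z₂ = 1.484; 1 − a(z₀+z₂) = 1.0104; argument = 1.3077 → 1.31; α₂ = 0.9049; rank = 226; θ*₍226₎ = 0.640.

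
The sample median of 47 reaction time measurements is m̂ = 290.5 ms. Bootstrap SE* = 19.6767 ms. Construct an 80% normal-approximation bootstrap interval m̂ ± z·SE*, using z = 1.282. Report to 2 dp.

(265.27, 315.73)

Margin = 1.282 × 19.6767 = 25.226
Interval: 290.5 ± 25.226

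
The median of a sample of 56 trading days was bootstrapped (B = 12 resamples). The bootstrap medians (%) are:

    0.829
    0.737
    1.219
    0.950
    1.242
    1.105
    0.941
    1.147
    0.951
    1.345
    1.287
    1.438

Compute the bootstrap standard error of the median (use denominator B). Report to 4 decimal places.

SE* = 0.2084

Bootstrap SE is the standard deviation of the 12 replicate medians.
Mean of replicates: (0.829 + 0.737 + 1.219 + 0.950 + 1.242 + 1.105 + 0.941 + 1.147 + 0.951 + 1.345 + 1.287 + 1.438) / 12 = 13.19100 / 12 = 1.09925
Sum of squared deviations: (−0.27025)² + (−0.36225)² + (+0.11975)² + (−0.14925)² + (+0.14275)² + (+0.00575)² + (−0.15825)² + (+0.04775)² + (−0.14825)² + (+0.24575)² + (+0.18775)² + (+0.33875)² = 0.52098
Variance = 0.52098 / 12 = 0.04342
SE* = √0.04342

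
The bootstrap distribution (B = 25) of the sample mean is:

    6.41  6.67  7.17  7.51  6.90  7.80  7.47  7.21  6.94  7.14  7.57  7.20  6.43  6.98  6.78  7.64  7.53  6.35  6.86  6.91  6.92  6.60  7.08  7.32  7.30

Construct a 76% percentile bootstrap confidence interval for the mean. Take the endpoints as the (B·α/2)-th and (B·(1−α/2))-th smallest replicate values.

(6.43, 7.53)

Sorted replicates: 6.35, 6.41, 6.43, 6.60, 6.67, 6.78, 6.86, 6.90, 6.91, 6.92, 6.94, 6.98, 7.08, 7.14, 7.17, 7.20, 7.21, 7.30, 7.32, 7.47, 7.51, 7.53, 7.57, 7.64, 7.80
α = 0.24; lower rank = 25 × 0.120 = 3; upper rank = 25 × 0.880 = 22.
The 3rd smallest replicate is 6.43; the 22nd is 7.53.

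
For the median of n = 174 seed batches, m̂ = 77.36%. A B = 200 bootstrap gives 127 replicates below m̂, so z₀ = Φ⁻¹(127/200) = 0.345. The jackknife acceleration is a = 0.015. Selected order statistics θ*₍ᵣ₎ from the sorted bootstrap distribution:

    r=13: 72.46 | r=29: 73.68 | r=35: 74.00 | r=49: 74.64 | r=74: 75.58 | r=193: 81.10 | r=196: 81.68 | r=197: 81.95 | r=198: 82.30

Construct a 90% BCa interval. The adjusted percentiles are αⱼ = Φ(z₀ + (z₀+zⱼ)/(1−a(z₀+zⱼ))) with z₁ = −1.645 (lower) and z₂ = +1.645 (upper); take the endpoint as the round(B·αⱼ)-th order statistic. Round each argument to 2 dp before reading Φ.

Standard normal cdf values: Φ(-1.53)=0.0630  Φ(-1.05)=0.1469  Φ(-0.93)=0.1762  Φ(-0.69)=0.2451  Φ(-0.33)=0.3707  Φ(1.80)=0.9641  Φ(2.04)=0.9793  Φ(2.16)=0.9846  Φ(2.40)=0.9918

Lower: z₀ + z₁ = 0.345 + (-1.645) = -1.300; 1 − a(z₀+z₁) = 1 − (0.015)(-1.300) = 1.0195; argument = 0.345 + (-1.300)/1.0195 = -0.9301 → -0.93.
α₁ = Φ(-0.93) = 0.1762; rank = round(200 × 0.1762) = 35; θ*₍35₎ = 74.00.
Upper: z₀ + z₂ = 1.990; 1 − a(z₀+z₂) = 0.9701; argument = 2.3962 → 2.40; α₂ = 0.9918; rank = 198; θ*₍198₎ = 82.30.

(74.00, 82.30)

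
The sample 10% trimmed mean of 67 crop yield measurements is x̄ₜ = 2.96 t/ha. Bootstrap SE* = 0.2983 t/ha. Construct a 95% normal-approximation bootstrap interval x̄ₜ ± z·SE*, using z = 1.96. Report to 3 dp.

(2.375, 3.545)

Margin = 1.96 × 0.2983 = 0.5847
Interval: 2.96 ± 0.5847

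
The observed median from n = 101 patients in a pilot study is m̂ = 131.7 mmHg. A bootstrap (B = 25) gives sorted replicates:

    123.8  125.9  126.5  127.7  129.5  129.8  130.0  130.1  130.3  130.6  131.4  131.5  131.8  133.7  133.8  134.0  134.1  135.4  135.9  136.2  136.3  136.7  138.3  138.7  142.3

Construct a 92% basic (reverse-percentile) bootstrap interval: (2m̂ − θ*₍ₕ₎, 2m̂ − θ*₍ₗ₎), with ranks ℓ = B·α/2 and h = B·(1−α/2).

(124.7, 139.6)

Percentile endpoints at ranks 1 and 24: θ*₍1₎ = 123.8, θ*₍24₎ = 138.7.
Basic interval reflects these around m̂:
  lower = 2 × 131.7 − 138.7 = 124.7
  upper = 2 × 131.7 − 123.8 = 139.6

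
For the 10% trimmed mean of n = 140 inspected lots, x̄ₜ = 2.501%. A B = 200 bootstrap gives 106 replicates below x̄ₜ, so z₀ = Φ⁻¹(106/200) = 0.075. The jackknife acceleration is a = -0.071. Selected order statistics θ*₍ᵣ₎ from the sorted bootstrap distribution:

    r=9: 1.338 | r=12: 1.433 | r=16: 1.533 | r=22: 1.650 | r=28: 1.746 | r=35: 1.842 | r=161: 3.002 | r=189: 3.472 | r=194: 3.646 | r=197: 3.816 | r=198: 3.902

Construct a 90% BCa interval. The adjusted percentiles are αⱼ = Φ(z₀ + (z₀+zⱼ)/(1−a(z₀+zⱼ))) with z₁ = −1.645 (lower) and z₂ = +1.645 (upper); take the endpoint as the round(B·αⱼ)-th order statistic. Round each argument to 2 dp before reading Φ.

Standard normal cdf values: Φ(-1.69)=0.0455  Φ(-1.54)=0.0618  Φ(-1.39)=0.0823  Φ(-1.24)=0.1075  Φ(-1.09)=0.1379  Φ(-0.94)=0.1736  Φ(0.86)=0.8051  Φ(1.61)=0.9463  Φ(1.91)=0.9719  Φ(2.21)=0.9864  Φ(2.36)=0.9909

Lower: z₀ + z₁ = 0.075 + (-1.645) = -1.570; 1 − a(z₀+z₁) = 1 − (-0.071)(-1.570) = 0.8885; argument = 0.075 + (-1.570)/0.8885 = -1.6920 → -1.69.
α₁ = Φ(-1.69) = 0.0455; rank = round(200 × 0.0455) = 9; θ*₍9₎ = 1.338.
Upper: z₀ + z₂ = 1.720; 1 − a(z₀+z₂) = 1.1221; argument = 1.6078 → 1.61; α₂ = 0.9463; rank = 189; θ*₍189₎ = 3.472.

(1.338, 3.472)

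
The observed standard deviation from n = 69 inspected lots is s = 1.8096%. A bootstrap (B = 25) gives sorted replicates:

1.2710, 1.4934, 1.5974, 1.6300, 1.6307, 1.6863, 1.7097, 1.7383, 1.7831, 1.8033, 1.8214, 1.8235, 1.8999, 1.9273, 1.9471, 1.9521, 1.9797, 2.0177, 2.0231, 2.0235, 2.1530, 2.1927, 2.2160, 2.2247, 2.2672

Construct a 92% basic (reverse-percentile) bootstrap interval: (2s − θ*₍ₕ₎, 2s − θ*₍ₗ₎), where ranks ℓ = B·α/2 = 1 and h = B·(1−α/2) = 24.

Percentile endpoints at ranks 1 and 24: θ*₍1₎ = 1.2710, θ*₍24₎ = 2.2247.
Basic interval reflects these around s:
  lower = 2 × 1.8096 − 2.2247 = 1.3945
  upper = 2 × 1.8096 − 1.2710 = 2.3482

(1.3945, 2.3482)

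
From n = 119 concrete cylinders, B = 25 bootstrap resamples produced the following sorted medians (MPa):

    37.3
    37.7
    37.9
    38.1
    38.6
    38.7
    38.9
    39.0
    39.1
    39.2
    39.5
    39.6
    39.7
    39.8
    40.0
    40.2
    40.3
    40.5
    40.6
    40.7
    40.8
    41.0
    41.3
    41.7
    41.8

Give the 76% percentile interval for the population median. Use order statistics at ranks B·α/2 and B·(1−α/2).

α = 0.24; lower rank = 25 × 0.120 = 3; upper rank = 25 × 0.880 = 22.
The 3rd smallest replicate is 37.9; the 22nd is 41.0.

(37.9, 41.0)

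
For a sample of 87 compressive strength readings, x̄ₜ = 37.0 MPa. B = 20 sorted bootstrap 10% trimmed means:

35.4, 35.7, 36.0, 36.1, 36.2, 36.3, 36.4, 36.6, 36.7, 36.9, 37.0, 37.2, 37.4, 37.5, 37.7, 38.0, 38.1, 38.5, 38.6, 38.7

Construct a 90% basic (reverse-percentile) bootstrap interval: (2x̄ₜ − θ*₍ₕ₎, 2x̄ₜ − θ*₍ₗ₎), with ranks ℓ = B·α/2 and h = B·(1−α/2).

(35.4, 38.6)

Percentile endpoints at ranks 1 and 19: θ*₍1₎ = 35.4, θ*₍19₎ = 38.6.
Basic interval reflects these around x̄ₜ:
  lower = 2 × 37.0 − 38.6 = 35.4
  upper = 2 × 37.0 − 35.4 = 38.6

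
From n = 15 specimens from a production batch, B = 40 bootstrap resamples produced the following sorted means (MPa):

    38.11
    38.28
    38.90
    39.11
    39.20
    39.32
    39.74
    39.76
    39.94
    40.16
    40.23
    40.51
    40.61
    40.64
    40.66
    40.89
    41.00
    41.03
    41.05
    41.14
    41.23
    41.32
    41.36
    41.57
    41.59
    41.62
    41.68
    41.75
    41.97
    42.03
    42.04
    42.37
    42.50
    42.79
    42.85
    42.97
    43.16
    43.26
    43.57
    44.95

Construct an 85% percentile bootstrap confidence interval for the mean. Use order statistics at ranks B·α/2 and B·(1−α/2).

(38.90, 43.16)

α = 0.15; lower rank = 40 × 0.075 = 3; upper rank = 40 × 0.925 = 37.
The 3rd smallest replicate is 38.90; the 37th is 43.16.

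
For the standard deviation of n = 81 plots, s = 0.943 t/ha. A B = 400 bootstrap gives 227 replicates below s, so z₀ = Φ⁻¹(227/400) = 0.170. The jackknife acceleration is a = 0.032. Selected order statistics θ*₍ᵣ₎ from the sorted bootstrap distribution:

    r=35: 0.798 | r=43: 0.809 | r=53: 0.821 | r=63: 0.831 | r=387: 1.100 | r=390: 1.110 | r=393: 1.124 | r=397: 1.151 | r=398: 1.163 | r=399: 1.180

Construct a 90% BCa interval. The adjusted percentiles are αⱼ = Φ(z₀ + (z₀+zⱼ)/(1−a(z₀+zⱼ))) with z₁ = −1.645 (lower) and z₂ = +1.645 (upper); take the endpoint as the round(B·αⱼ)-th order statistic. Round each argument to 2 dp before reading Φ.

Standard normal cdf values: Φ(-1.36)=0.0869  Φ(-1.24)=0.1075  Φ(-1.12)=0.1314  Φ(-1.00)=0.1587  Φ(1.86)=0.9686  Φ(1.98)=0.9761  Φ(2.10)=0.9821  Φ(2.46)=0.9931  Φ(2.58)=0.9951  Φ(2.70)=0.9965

(0.809, 1.124)

Lower: z₀ + z₁ = 0.170 + (-1.645) = -1.475; 1 − a(z₀+z₁) = 1 − (0.032)(-1.475) = 1.0472; argument = 0.170 + (-1.475)/1.0472 = -1.2385 → -1.24.
α₁ = Φ(-1.24) = 0.1075; rank = round(400 × 0.1075) = 43; θ*₍43₎ = 0.809.
Upper: z₀ + z₂ = 1.815; 1 − a(z₀+z₂) = 0.9419; argument = 2.0969 → 2.10; α₂ = 0.9821; rank = 393; θ*₍393₎ = 1.124.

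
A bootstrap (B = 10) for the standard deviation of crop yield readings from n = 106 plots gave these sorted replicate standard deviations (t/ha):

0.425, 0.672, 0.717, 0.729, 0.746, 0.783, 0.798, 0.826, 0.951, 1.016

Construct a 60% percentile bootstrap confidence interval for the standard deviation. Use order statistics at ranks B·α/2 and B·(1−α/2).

α = 0.40; lower rank = 10 × 0.200 = 2; upper rank = 10 × 0.800 = 8.
The 2nd smallest replicate is 0.672; the 8th is 0.826.

(0.672, 0.826)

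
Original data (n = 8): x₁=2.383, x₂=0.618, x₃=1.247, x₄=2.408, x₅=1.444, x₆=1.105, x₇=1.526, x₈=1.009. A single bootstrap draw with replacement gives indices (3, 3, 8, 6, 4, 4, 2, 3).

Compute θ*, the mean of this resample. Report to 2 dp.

θ* = 1.41

Resample values: 1.247, 1.247, 1.009, 1.105, 2.408, 2.408, 0.618, 1.247.
Mean = (1.247 + 1.247 + 1.009 + 1.105 + 2.408 + 2.408 + 0.618 + 1.247) / 8 = 11.2890 / 8 = 1.41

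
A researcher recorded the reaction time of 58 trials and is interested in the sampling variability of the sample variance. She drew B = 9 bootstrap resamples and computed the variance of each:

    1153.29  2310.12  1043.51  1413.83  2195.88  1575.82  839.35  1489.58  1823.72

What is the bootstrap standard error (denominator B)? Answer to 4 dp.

SE* = 472.6330

Bootstrap SE is the standard deviation of the 9 replicate variances.
Mean of replicates: (1153.29 + 2310.12 + 1043.51 + 1413.83 + 2195.88 + 1575.82 + 839.35 + 1489.58 + 1823.72) / 9 = 13845.10000 / 9 = 1538.34444
Sum of squared deviations: (−385.05444)² + (+771.77556)² + (−494.83444)² + (−124.51444)² + (+657.53556)² + (+37.47556)² + (−698.99444)² + (−48.76444)² + (+285.37556)² = 2010437.24382
Variance = 2010437.24382 / 9 = 223381.91598
SE* = √223381.91598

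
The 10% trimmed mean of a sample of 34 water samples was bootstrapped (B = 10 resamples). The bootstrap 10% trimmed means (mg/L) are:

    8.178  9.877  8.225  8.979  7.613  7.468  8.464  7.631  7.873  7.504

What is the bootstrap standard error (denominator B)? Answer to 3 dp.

SE* = 0.727

Bootstrap SE is the standard deviation of the 10 replicate 10% trimmed means.
Mean of replicates: (8.178 + 9.877 + 8.225 + 8.979 + 7.613 + 7.468 + 8.464 + 7.631 + 7.873 + 7.504) / 10 = 81.8120 / 10 = 8.1812
Sum of squared deviations: (−0.0032)² + (+1.6958)² + (+0.0438)² + (+0.7978)² + (−0.5682)² + (−0.7132)² + (+0.2828)² + (−0.5502)² + (−0.3082)² + (−0.6772)² = 5.2819
Variance = 5.2819 / 10 = 0.5282
SE* = √0.5282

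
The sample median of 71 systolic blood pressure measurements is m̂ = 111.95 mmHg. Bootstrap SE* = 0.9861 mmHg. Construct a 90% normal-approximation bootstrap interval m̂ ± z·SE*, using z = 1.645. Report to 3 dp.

Margin = 1.645 × 0.9861 = 1.6221
Interval: 111.95 ± 1.6221

(110.328, 113.572)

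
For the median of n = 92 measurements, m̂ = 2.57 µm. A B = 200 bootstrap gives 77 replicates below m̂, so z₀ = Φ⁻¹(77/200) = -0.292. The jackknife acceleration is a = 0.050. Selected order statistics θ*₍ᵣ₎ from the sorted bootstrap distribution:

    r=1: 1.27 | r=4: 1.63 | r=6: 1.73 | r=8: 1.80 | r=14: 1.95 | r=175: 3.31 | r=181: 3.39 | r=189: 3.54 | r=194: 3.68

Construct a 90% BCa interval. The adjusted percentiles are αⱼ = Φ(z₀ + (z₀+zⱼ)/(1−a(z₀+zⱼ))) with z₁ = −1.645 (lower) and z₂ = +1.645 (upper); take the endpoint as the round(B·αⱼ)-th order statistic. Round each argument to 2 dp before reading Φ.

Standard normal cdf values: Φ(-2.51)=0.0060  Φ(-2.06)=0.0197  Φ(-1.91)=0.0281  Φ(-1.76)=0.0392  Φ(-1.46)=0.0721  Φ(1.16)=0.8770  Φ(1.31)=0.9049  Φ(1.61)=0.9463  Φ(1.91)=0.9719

Lower: z₀ + z₁ = -0.292 + (-1.645) = -1.937; 1 − a(z₀+z₁) = 1 − (0.050)(-1.937) = 1.0969; argument = -0.292 + (-1.937)/1.0969 = -2.0580 → -2.06.
α₁ = Φ(-2.06) = 0.0197; rank = round(200 × 0.0197) = 4; θ*₍4₎ = 1.63.
Upper: z₀ + z₂ = 1.353; 1 − a(z₀+z₂) = 0.9324; argument = 1.1592 → 1.16; α₂ = 0.8770; rank = 175; θ*₍175₎ = 3.31.

(1.63, 3.31)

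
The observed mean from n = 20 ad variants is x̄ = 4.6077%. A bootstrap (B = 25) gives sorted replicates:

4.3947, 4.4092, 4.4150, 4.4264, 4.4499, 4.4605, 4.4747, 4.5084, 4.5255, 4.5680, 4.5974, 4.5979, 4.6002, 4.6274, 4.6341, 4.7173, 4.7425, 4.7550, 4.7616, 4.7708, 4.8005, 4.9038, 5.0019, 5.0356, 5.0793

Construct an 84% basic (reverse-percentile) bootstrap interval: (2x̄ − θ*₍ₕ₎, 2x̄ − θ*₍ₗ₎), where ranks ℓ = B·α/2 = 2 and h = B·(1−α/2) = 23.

Percentile endpoints at ranks 2 and 23: θ*₍2₎ = 4.4092, θ*₍23₎ = 5.0019.
Basic interval reflects these around x̄:
  lower = 2 × 4.6077 − 5.0019 = 4.2135
  upper = 2 × 4.6077 − 4.4092 = 4.8062

(4.2135, 4.8062)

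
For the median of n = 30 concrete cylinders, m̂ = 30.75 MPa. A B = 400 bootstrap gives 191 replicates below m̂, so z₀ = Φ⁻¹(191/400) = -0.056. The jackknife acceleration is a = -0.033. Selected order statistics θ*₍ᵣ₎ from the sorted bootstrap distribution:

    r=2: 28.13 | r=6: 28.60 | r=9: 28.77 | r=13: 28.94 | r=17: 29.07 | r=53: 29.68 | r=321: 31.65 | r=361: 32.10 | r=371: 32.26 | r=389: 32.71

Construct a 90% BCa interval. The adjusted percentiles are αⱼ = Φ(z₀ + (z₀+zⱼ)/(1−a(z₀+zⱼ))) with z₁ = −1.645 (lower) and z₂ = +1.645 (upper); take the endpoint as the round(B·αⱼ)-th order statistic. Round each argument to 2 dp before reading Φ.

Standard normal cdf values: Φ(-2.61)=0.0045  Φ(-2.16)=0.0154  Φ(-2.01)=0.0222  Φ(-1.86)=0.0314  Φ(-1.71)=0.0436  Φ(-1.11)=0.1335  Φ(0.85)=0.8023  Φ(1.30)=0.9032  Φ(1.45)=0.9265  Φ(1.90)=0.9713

Lower: z₀ + z₁ = -0.056 + (-1.645) = -1.701; 1 − a(z₀+z₁) = 1 − (-0.033)(-1.701) = 0.9439; argument = -0.056 + (-1.701)/0.9439 = -1.8582 → -1.86.
α₁ = Φ(-1.86) = 0.0314; rank = round(400 × 0.0314) = 13; θ*₍13₎ = 28.94.
Upper: z₀ + z₂ = 1.589; 1 − a(z₀+z₂) = 1.0524; argument = 1.4538 → 1.45; α₂ = 0.9265; rank = 371; θ*₍371₎ = 32.26.

(28.94, 32.26)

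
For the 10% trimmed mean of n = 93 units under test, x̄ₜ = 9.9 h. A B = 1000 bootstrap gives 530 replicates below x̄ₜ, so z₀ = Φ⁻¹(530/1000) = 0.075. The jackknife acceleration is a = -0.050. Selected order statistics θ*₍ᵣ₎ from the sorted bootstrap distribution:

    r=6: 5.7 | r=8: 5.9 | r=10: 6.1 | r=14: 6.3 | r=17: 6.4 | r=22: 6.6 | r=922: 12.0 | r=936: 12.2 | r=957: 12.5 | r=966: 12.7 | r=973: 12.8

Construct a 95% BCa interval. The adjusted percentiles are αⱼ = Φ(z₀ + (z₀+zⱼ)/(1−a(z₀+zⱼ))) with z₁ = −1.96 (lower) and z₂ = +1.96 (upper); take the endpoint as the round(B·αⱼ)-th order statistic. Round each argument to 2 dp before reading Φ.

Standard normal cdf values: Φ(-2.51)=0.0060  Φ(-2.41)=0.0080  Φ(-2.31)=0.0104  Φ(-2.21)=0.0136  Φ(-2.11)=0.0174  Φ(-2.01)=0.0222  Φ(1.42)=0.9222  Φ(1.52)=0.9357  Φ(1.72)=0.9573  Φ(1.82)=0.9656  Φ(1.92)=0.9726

(6.6, 12.8)

Lower: z₀ + z₁ = 0.075 + (-1.960) = -1.885; 1 − a(z₀+z₁) = 1 − (-0.050)(-1.885) = 0.9058; argument = 0.075 + (-1.885)/0.9058 = -2.0061 → -2.01.
α₁ = Φ(-2.01) = 0.0222; rank = round(1000 × 0.0222) = 22; θ*₍22₎ = 6.6.
Upper: z₀ + z₂ = 2.035; 1 − a(z₀+z₂) = 1.1018; argument = 1.9221 → 1.92; α₂ = 0.9726; rank = 973; θ*₍973₎ = 12.8.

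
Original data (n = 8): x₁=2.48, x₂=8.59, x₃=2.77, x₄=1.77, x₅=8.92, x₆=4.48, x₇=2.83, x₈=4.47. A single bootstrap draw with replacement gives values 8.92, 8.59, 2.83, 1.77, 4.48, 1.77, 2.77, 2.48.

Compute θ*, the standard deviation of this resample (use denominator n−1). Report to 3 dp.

θ* = 2.935

Mean = 4.2012; sum of squared deviations = 60.3189
s² = 60.3189 / 7 = 8.6170
s = √8.6170 = 2.935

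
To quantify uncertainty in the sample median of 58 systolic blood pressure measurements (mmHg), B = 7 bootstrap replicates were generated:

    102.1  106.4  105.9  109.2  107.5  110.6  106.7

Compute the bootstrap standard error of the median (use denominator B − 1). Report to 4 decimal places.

SE* = 2.6978

Bootstrap SE is the standard deviation of the 7 replicate medians.
Mean of replicates: (102.1 + 106.4 + 105.9 + 109.2 + 107.5 + 110.6 + 106.7) / 7 = 748.40000 / 7 = 106.91429
Sum of squared deviations: (−4.81429)² + (−0.51429)² + (−1.01429)² + (+2.28571)² + (+0.58571)² + (+3.68571)² + (−0.21429)² = 43.66857
Variance = 43.66857 / 6 = 7.27810
SE* = √7.27810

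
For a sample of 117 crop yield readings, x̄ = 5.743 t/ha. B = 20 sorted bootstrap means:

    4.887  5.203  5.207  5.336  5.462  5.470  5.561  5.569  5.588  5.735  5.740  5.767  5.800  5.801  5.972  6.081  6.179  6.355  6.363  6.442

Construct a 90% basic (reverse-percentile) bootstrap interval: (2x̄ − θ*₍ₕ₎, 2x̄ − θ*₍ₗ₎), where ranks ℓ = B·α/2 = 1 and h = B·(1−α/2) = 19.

(5.123, 6.599)

Percentile endpoints at ranks 1 and 19: θ*₍1₎ = 4.887, θ*₍19₎ = 6.363.
Basic interval reflects these around x̄:
  lower = 2 × 5.743 − 6.363 = 5.123
  upper = 2 × 5.743 − 4.887 = 6.599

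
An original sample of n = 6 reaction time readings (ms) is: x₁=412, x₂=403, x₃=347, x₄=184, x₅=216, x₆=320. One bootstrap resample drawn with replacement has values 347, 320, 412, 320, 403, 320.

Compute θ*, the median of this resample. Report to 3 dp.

θ* = 333.500

Sorted: 320, 320, 320, 347, 403, 412
Median = average of the two middle values = 333.500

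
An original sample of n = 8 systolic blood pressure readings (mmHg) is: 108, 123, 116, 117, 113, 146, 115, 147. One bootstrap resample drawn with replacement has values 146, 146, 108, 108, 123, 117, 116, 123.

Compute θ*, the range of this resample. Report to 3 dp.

θ* = 38.000

Range = 146 − 108 = 38.000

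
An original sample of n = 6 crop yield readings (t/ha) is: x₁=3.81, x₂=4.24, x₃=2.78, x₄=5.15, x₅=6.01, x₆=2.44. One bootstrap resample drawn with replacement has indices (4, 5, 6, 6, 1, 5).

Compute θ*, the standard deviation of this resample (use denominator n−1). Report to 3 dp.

Resample values: 5.15, 6.01, 2.44, 2.44, 3.81, 6.01.
Mean = 4.3100; sum of squared deviations = 13.7294
s² = 13.7294 / 5 = 2.7459
s = √2.7459 = 1.657

θ* = 1.657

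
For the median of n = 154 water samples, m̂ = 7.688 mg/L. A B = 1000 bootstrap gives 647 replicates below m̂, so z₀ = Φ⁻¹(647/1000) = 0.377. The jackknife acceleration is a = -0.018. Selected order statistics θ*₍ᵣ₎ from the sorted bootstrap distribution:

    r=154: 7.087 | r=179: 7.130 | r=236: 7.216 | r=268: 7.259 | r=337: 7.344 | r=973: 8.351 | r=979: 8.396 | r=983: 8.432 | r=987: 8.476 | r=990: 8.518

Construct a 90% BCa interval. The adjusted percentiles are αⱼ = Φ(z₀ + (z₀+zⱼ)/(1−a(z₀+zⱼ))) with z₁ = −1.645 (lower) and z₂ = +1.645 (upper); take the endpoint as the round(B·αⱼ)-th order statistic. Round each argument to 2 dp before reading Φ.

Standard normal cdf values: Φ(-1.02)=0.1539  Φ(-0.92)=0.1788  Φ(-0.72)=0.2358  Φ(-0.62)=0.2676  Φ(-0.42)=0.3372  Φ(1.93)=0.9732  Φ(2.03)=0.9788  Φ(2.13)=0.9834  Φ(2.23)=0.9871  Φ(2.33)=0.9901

(7.130, 8.518)

Lower: z₀ + z₁ = 0.377 + (-1.645) = -1.268; 1 − a(z₀+z₁) = 1 − (-0.018)(-1.268) = 0.9772; argument = 0.377 + (-1.268)/0.9772 = -0.9206 → -0.92.
α₁ = Φ(-0.92) = 0.1788; rank = round(1000 × 0.1788) = 179; θ*₍179₎ = 7.130.
Upper: z₀ + z₂ = 2.022; 1 − a(z₀+z₂) = 1.0364; argument = 2.3280 → 2.33; α₂ = 0.9901; rank = 990; θ*₍990₎ = 8.518.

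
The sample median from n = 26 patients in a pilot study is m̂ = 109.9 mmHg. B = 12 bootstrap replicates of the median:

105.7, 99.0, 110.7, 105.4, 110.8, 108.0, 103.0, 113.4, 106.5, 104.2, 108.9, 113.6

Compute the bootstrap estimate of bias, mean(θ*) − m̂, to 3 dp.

bias = −2.467

mean(θ*) = (105.7 + 99.0 + 110.7 + 105.4 + 110.8 + 108.0 + 103.0 + 113.4 + 106.5 + 104.2 + 108.9 + 113.6) / 12 = 107.4333
bias = 107.4333 − 109.9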